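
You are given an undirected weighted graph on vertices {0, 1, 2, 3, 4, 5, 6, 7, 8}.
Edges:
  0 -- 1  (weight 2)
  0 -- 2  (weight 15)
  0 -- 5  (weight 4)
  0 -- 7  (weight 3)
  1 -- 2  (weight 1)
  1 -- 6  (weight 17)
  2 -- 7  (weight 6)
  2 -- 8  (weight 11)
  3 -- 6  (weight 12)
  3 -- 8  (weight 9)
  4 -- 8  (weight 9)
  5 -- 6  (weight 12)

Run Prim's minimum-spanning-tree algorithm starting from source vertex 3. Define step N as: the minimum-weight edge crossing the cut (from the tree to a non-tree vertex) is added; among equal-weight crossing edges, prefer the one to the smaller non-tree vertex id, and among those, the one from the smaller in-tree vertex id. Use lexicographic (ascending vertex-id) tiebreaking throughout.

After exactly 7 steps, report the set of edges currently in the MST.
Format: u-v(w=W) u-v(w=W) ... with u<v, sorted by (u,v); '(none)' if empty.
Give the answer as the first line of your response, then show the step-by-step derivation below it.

0-1(w=2) 0-5(w=4) 0-7(w=3) 1-2(w=1) 2-8(w=11) 3-8(w=9) 4-8(w=9)

step 1: add edge 3-8 (w=9); MST = {3-8(w=9)}
step 2: add edge 4-8 (w=9); MST = {3-8(w=9) 4-8(w=9)}
step 3: add edge 2-8 (w=11); MST = {2-8(w=11) 3-8(w=9) 4-8(w=9)}
step 4: add edge 1-2 (w=1); MST = {1-2(w=1) 2-8(w=11) 3-8(w=9) 4-8(w=9)}
step 5: add edge 0-1 (w=2); MST = {0-1(w=2) 1-2(w=1) 2-8(w=11) 3-8(w=9) 4-8(w=9)}
step 6: add edge 0-7 (w=3); MST = {0-1(w=2) 0-7(w=3) 1-2(w=1) 2-8(w=11) 3-8(w=9) 4-8(w=9)}
step 7: add edge 0-5 (w=4); MST = {0-1(w=2) 0-5(w=4) 0-7(w=3) 1-2(w=1) 2-8(w=11) 3-8(w=9) 4-8(w=9)}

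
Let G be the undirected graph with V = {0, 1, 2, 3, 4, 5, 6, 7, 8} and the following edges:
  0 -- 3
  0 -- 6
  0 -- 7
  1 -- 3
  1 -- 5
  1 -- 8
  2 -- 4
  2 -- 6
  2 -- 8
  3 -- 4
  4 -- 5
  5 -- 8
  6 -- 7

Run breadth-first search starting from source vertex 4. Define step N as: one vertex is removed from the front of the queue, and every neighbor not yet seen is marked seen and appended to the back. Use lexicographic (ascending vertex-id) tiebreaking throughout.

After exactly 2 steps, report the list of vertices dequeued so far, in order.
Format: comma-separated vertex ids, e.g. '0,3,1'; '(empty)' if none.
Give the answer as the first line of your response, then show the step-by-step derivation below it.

4,2

step 1: dequeue 4; queue=[2,3,5]; order=4
step 2: dequeue 2; queue=[3,5,6,8]; order=4,2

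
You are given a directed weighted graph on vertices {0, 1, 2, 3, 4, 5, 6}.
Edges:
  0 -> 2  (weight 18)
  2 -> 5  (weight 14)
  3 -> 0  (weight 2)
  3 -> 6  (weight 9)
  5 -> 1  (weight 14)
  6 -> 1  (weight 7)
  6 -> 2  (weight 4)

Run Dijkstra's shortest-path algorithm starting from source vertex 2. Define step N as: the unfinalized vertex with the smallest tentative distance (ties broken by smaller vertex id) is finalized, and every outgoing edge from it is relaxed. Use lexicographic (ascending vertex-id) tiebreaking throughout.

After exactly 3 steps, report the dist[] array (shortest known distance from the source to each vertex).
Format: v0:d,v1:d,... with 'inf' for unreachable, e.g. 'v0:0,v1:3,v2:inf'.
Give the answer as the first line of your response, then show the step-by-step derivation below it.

v0:inf,v1:28,v2:0,v3:inf,v4:inf,v5:14,v6:inf

step 1: dist = v0:inf,v1:inf,v2:0,v3:inf,v4:inf,v5:14,v6:inf
step 2: dist = v0:inf,v1:28,v2:0,v3:inf,v4:inf,v5:14,v6:inf
step 3: dist = v0:inf,v1:28,v2:0,v3:inf,v4:inf,v5:14,v6:inf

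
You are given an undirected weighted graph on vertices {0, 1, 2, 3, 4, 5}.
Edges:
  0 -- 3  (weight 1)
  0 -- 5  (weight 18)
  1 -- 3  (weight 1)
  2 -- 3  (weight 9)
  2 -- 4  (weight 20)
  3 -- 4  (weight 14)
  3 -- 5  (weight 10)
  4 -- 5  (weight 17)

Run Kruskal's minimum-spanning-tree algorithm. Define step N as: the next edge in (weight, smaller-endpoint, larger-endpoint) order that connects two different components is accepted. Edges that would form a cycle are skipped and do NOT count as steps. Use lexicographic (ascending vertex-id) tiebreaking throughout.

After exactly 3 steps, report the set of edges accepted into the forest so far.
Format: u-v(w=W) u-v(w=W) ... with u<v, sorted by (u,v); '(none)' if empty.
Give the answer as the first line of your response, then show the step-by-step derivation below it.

0-3(w=1) 1-3(w=1) 2-3(w=9)

step 1: add edge 0-3 (w=1); MST = {0-3(w=1)}
step 2: add edge 1-3 (w=1); MST = {0-3(w=1) 1-3(w=1)}
step 3: add edge 2-3 (w=9); MST = {0-3(w=1) 1-3(w=1) 2-3(w=9)}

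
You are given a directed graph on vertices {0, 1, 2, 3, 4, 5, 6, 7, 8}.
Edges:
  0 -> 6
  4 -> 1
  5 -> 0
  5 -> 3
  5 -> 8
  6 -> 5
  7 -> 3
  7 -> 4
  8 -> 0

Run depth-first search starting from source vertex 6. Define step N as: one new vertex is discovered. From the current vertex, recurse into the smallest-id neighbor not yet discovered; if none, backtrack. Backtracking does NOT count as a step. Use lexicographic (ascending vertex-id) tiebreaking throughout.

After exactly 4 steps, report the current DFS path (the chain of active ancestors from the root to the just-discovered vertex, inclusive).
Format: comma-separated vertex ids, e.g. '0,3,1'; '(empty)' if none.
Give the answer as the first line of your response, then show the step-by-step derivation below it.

6,5,3

step 1: discover 6; path=6; order=6
step 2: discover 5; path=6>5; order=6,5
step 3: discover 0; path=6>5>0; order=6,5,0
step 4: discover 3; path=6>5>3; order=6,5,0,3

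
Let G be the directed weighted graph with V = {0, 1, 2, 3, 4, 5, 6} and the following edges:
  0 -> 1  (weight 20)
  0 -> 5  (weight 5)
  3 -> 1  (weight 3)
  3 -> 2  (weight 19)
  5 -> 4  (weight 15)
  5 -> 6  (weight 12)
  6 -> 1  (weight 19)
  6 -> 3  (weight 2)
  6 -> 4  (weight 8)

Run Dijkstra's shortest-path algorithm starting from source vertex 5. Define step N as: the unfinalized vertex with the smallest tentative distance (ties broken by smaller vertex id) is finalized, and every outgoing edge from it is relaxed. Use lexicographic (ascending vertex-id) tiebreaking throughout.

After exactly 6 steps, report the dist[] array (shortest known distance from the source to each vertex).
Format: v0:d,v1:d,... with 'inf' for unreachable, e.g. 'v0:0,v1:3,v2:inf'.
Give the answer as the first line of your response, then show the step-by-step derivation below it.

v0:inf,v1:17,v2:33,v3:14,v4:15,v5:0,v6:12

step 1: dist = v0:inf,v1:inf,v2:inf,v3:inf,v4:15,v5:0,v6:12
step 2: dist = v0:inf,v1:31,v2:inf,v3:14,v4:15,v5:0,v6:12
step 3: dist = v0:inf,v1:17,v2:33,v3:14,v4:15,v5:0,v6:12
step 4: dist = v0:inf,v1:17,v2:33,v3:14,v4:15,v5:0,v6:12
step 5: dist = v0:inf,v1:17,v2:33,v3:14,v4:15,v5:0,v6:12
step 6: dist = v0:inf,v1:17,v2:33,v3:14,v4:15,v5:0,v6:12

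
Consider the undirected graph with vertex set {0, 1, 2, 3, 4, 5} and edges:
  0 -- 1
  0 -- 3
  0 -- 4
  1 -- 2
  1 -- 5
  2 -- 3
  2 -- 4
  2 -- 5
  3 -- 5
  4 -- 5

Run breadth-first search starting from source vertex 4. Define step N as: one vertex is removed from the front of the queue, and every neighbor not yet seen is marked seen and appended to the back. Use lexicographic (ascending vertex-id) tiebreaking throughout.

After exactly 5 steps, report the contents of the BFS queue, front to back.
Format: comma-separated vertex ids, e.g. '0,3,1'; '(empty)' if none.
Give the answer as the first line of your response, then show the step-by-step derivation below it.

3

step 1: dequeue 4; queue=[0,2,5]; order=4
step 2: dequeue 0; queue=[2,5,1,3]; order=4,0
step 3: dequeue 2; queue=[5,1,3]; order=4,0,2
step 4: dequeue 5; queue=[1,3]; order=4,0,2,5
step 5: dequeue 1; queue=[3]; order=4,0,2,5,1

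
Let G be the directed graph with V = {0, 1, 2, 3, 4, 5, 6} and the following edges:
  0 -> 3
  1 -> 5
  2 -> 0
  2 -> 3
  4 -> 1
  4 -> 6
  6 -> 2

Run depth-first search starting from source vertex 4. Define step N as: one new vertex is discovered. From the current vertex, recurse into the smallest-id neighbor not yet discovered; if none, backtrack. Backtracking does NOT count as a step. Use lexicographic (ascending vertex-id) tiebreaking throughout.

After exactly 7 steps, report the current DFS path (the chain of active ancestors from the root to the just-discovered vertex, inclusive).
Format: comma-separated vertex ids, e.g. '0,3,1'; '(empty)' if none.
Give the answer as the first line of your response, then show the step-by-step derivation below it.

4,6,2,0,3

step 1: discover 4; path=4; order=4
step 2: discover 1; path=4>1; order=4,1
step 3: discover 5; path=4>1>5; order=4,1,5
step 4: discover 6; path=4>6; order=4,1,5,6
step 5: discover 2; path=4>6>2; order=4,1,5,6,2
step 6: discover 0; path=4>6>2>0; order=4,1,5,6,2,0
step 7: discover 3; path=4>6>2>0>3; order=4,1,5,6,2,0,3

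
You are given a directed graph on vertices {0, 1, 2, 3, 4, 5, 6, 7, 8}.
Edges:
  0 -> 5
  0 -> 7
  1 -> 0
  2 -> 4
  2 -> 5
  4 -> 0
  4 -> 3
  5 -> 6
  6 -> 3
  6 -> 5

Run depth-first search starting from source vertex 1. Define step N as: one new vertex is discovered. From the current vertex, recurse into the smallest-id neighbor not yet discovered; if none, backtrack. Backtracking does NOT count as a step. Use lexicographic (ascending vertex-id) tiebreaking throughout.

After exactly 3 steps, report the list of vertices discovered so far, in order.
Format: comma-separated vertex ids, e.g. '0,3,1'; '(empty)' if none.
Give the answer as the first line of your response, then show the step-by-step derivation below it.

1,0,5

step 1: discover 1; path=1; order=1
step 2: discover 0; path=1>0; order=1,0
step 3: discover 5; path=1>0>5; order=1,0,5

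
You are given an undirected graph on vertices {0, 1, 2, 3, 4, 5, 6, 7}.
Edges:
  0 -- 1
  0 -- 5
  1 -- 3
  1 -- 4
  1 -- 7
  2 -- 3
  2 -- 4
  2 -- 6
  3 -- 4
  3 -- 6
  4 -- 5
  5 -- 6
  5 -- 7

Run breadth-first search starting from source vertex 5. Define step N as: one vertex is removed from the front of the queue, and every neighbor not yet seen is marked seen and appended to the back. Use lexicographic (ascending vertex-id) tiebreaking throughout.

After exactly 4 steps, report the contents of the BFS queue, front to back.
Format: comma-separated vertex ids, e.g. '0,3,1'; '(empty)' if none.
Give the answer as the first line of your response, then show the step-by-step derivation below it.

7,1,2,3

step 1: dequeue 5; queue=[0,4,6,7]; order=5
step 2: dequeue 0; queue=[4,6,7,1]; order=5,0
step 3: dequeue 4; queue=[6,7,1,2,3]; order=5,0,4
step 4: dequeue 6; queue=[7,1,2,3]; order=5,0,4,6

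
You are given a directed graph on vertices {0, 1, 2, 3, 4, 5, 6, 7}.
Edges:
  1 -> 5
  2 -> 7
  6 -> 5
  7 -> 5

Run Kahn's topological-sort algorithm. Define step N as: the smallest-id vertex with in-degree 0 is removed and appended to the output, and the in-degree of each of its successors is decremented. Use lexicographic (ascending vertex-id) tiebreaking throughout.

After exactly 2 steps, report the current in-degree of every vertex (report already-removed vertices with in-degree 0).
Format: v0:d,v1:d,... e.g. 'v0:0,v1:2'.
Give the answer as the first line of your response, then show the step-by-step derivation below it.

v0:0,v1:0,v2:0,v3:0,v4:0,v5:2,v6:0,v7:1

step 1: output 0; order=[0]; indeg=(0,0,0,0,0,3,0,1)
step 2: output 1; order=[0,1]; indeg=(0,0,0,0,0,2,0,1)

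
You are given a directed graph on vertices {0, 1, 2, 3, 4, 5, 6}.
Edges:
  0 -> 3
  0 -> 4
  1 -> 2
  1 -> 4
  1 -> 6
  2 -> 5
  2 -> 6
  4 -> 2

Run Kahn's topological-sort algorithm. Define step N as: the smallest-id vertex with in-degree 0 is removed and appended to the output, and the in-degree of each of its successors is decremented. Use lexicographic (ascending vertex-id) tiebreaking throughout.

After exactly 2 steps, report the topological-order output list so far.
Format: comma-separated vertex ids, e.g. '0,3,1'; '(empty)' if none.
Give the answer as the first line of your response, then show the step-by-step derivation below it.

0,1

step 1: output 0; order=[0]; indeg=(0,0,2,0,1,1,2)
step 2: output 1; order=[0,1]; indeg=(0,0,1,0,0,1,1)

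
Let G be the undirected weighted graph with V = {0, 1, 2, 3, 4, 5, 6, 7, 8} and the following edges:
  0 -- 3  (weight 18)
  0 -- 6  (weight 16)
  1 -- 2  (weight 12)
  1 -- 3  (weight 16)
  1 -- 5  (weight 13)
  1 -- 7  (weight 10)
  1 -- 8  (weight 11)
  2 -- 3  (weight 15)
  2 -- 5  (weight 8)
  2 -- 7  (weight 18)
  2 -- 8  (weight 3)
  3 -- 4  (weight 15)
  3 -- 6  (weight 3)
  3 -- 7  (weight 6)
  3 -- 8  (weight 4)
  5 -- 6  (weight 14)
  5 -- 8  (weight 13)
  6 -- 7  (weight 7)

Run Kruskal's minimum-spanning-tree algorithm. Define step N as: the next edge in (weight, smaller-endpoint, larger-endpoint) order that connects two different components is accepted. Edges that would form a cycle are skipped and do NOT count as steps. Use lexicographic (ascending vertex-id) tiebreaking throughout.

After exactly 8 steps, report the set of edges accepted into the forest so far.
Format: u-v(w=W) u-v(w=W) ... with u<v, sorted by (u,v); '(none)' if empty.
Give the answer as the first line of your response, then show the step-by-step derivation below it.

0-6(w=16) 1-7(w=10) 2-5(w=8) 2-8(w=3) 3-4(w=15) 3-6(w=3) 3-7(w=6) 3-8(w=4)

step 1: add edge 2-8 (w=3); MST = {2-8(w=3)}
step 2: add edge 3-6 (w=3); MST = {2-8(w=3) 3-6(w=3)}
step 3: add edge 3-8 (w=4); MST = {2-8(w=3) 3-6(w=3) 3-8(w=4)}
step 4: add edge 3-7 (w=6); MST = {2-8(w=3) 3-6(w=3) 3-7(w=6) 3-8(w=4)}
step 5: add edge 2-5 (w=8); MST = {2-5(w=8) 2-8(w=3) 3-6(w=3) 3-7(w=6) 3-8(w=4)}
step 6: add edge 1-7 (w=10); MST = {1-7(w=10) 2-5(w=8) 2-8(w=3) 3-6(w=3) 3-7(w=6) 3-8(w=4)}
step 7: add edge 3-4 (w=15); MST = {1-7(w=10) 2-5(w=8) 2-8(w=3) 3-4(w=15) 3-6(w=3) 3-7(w=6) 3-8(w=4)}
step 8: add edge 0-6 (w=16); MST = {0-6(w=16) 1-7(w=10) 2-5(w=8) 2-8(w=3) 3-4(w=15) 3-6(w=3) 3-7(w=6) 3-8(w=4)}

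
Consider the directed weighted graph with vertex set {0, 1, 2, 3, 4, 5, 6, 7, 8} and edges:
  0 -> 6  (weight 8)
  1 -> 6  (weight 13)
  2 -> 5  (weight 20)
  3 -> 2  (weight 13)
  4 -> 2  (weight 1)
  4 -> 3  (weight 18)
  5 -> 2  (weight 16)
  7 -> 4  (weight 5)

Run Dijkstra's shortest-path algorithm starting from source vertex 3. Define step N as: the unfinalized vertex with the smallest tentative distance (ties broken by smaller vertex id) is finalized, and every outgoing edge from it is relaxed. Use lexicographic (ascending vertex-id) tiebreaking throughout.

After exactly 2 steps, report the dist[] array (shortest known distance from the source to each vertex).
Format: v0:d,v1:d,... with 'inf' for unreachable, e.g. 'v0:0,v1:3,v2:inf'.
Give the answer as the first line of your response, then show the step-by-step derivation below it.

v0:inf,v1:inf,v2:13,v3:0,v4:inf,v5:33,v6:inf,v7:inf,v8:inf

step 1: dist = v0:inf,v1:inf,v2:13,v3:0,v4:inf,v5:inf,v6:inf,v7:inf,v8:inf
step 2: dist = v0:inf,v1:inf,v2:13,v3:0,v4:inf,v5:33,v6:inf,v7:inf,v8:inf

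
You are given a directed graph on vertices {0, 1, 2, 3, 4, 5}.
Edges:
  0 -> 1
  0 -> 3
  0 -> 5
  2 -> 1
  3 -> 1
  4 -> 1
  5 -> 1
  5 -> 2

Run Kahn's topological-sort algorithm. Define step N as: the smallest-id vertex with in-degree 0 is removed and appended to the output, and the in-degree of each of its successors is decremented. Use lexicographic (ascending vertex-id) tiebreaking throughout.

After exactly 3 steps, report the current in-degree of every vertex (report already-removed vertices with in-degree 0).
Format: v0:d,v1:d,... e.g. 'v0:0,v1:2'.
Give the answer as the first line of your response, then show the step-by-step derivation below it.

v0:0,v1:2,v2:1,v3:0,v4:0,v5:0

step 1: output 0; order=[0]; indeg=(0,4,1,0,0,0)
step 2: output 3; order=[0,3]; indeg=(0,3,1,0,0,0)
step 3: output 4; order=[0,3,4]; indeg=(0,2,1,0,0,0)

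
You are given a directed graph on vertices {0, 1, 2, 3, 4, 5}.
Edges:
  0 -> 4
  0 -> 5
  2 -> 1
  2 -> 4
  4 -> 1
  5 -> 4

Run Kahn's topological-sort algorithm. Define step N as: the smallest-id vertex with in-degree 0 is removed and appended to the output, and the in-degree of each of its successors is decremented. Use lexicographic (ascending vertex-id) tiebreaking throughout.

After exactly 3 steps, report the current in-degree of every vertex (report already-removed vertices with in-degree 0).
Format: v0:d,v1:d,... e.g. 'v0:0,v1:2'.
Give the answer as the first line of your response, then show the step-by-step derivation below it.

v0:0,v1:1,v2:0,v3:0,v4:1,v5:0

step 1: output 0; order=[0]; indeg=(0,2,0,0,2,0)
step 2: output 2; order=[0,2]; indeg=(0,1,0,0,1,0)
step 3: output 3; order=[0,2,3]; indeg=(0,1,0,0,1,0)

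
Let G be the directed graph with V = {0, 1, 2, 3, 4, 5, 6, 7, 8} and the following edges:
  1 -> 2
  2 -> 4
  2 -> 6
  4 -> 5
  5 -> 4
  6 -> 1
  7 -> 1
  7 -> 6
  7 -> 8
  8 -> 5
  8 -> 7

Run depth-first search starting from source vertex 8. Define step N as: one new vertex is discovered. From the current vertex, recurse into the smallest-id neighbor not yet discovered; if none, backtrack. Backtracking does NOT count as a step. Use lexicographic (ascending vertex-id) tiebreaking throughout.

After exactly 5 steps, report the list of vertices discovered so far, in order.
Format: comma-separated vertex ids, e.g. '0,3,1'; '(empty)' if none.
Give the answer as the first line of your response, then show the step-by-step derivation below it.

8,5,4,7,1

step 1: discover 8; path=8; order=8
step 2: discover 5; path=8>5; order=8,5
step 3: discover 4; path=8>5>4; order=8,5,4
step 4: discover 7; path=8>7; order=8,5,4,7
step 5: discover 1; path=8>7>1; order=8,5,4,7,1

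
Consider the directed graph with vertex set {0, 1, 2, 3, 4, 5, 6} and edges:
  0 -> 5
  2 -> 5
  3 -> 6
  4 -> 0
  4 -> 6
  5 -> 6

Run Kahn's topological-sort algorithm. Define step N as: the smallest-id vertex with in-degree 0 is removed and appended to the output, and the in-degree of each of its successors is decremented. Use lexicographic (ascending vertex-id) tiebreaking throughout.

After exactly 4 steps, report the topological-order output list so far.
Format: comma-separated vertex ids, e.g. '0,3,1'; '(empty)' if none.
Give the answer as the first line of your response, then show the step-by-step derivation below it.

1,2,3,4

step 1: output 1; order=[1]; indeg=(1,0,0,0,0,2,3)
step 2: output 2; order=[1,2]; indeg=(1,0,0,0,0,1,3)
step 3: output 3; order=[1,2,3]; indeg=(1,0,0,0,0,1,2)
step 4: output 4; order=[1,2,3,4]; indeg=(0,0,0,0,0,1,1)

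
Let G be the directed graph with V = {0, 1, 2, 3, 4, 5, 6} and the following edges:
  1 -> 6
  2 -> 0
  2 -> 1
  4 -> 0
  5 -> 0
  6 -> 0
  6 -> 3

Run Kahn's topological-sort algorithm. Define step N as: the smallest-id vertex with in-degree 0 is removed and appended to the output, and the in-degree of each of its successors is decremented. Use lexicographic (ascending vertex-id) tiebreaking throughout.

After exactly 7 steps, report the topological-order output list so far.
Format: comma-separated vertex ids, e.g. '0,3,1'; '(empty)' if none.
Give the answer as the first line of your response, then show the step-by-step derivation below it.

2,1,4,5,6,0,3

step 1: output 2; order=[2]; indeg=(3,0,0,1,0,0,1)
step 2: output 1; order=[2,1]; indeg=(3,0,0,1,0,0,0)
step 3: output 4; order=[2,1,4]; indeg=(2,0,0,1,0,0,0)
step 4: output 5; order=[2,1,4,5]; indeg=(1,0,0,1,0,0,0)
step 5: output 6; order=[2,1,4,5,6]; indeg=(0,0,0,0,0,0,0)
step 6: output 0; order=[2,1,4,5,6,0]; indeg=(0,0,0,0,0,0,0)
step 7: output 3; order=[2,1,4,5,6,0,3]; indeg=(0,0,0,0,0,0,0)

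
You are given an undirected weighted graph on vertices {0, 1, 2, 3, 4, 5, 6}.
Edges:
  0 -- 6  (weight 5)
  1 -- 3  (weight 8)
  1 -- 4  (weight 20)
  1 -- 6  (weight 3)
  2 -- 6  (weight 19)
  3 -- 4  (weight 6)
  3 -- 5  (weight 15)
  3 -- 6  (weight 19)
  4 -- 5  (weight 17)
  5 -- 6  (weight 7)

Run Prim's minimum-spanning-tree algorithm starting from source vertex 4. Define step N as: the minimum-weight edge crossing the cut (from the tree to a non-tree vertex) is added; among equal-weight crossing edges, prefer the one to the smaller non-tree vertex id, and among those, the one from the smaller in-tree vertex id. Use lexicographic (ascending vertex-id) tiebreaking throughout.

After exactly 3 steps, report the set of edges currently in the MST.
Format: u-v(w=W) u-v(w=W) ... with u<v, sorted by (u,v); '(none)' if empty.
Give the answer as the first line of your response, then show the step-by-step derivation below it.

1-3(w=8) 1-6(w=3) 3-4(w=6)

step 1: add edge 3-4 (w=6); MST = {3-4(w=6)}
step 2: add edge 1-3 (w=8); MST = {1-3(w=8) 3-4(w=6)}
step 3: add edge 1-6 (w=3); MST = {1-3(w=8) 1-6(w=3) 3-4(w=6)}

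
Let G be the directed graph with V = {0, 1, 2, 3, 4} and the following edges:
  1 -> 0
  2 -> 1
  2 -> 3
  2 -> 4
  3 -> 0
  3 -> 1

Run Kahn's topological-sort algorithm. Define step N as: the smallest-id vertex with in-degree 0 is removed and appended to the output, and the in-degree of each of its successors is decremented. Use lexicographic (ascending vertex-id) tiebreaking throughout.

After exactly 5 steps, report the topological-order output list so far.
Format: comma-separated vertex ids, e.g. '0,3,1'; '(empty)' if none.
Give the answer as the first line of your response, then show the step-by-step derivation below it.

2,3,1,0,4

step 1: output 2; order=[2]; indeg=(2,1,0,0,0)
step 2: output 3; order=[2,3]; indeg=(1,0,0,0,0)
step 3: output 1; order=[2,3,1]; indeg=(0,0,0,0,0)
step 4: output 0; order=[2,3,1,0]; indeg=(0,0,0,0,0)
step 5: output 4; order=[2,3,1,0,4]; indeg=(0,0,0,0,0)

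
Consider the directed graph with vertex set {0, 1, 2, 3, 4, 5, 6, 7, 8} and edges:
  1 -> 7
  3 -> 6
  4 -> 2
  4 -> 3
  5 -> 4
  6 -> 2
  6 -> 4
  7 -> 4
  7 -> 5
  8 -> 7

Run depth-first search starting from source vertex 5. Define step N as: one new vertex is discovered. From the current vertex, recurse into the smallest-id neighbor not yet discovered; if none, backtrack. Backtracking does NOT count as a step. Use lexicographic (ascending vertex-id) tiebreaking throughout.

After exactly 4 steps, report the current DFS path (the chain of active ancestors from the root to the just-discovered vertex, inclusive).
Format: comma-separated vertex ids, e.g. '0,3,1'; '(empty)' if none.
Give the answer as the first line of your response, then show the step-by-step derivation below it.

5,4,3

step 1: discover 5; path=5; order=5
step 2: discover 4; path=5>4; order=5,4
step 3: discover 2; path=5>4>2; order=5,4,2
step 4: discover 3; path=5>4>3; order=5,4,2,3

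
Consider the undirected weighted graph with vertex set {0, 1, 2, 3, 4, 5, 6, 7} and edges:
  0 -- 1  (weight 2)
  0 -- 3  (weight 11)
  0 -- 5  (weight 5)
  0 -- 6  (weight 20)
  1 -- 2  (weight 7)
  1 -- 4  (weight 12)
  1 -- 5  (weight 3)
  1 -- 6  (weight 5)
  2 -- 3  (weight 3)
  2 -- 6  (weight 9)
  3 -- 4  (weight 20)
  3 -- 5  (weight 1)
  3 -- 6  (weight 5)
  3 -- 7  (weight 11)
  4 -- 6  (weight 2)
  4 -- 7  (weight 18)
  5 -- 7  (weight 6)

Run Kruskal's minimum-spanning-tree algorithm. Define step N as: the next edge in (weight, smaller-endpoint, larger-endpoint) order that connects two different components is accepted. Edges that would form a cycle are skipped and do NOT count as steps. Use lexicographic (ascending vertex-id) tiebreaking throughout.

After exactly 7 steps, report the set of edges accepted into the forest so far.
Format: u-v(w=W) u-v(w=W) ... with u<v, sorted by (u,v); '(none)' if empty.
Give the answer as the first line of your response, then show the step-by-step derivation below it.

0-1(w=2) 1-5(w=3) 1-6(w=5) 2-3(w=3) 3-5(w=1) 4-6(w=2) 5-7(w=6)

step 1: add edge 3-5 (w=1); MST = {3-5(w=1)}
step 2: add edge 0-1 (w=2); MST = {0-1(w=2) 3-5(w=1)}
step 3: add edge 4-6 (w=2); MST = {0-1(w=2) 3-5(w=1) 4-6(w=2)}
step 4: add edge 1-5 (w=3); MST = {0-1(w=2) 1-5(w=3) 3-5(w=1) 4-6(w=2)}
step 5: add edge 2-3 (w=3); MST = {0-1(w=2) 1-5(w=3) 2-3(w=3) 3-5(w=1) 4-6(w=2)}
step 6: add edge 1-6 (w=5); MST = {0-1(w=2) 1-5(w=3) 1-6(w=5) 2-3(w=3) 3-5(w=1) 4-6(w=2)}
step 7: add edge 5-7 (w=6); MST = {0-1(w=2) 1-5(w=3) 1-6(w=5) 2-3(w=3) 3-5(w=1) 4-6(w=2) 5-7(w=6)}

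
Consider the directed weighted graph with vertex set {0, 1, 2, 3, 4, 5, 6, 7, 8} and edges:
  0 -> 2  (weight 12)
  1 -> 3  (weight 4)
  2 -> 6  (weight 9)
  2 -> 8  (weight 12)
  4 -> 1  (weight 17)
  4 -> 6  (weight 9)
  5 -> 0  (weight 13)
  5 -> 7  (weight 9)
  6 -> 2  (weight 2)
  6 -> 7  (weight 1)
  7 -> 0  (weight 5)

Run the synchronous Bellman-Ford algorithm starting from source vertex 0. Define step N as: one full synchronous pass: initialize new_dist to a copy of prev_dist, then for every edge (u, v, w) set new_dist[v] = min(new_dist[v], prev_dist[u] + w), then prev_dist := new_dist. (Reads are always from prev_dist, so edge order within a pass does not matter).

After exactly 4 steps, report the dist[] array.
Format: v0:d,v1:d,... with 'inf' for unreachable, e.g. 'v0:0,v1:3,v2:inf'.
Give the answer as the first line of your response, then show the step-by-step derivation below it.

v0:0,v1:inf,v2:12,v3:inf,v4:inf,v5:inf,v6:21,v7:22,v8:24

step 1: dist = v0:0,v1:inf,v2:12,v3:inf,v4:inf,v5:inf,v6:inf,v7:inf,v8:inf
step 2: dist = v0:0,v1:inf,v2:12,v3:inf,v4:inf,v5:inf,v6:21,v7:inf,v8:24
step 3: dist = v0:0,v1:inf,v2:12,v3:inf,v4:inf,v5:inf,v6:21,v7:22,v8:24
step 4: dist = v0:0,v1:inf,v2:12,v3:inf,v4:inf,v5:inf,v6:21,v7:22,v8:24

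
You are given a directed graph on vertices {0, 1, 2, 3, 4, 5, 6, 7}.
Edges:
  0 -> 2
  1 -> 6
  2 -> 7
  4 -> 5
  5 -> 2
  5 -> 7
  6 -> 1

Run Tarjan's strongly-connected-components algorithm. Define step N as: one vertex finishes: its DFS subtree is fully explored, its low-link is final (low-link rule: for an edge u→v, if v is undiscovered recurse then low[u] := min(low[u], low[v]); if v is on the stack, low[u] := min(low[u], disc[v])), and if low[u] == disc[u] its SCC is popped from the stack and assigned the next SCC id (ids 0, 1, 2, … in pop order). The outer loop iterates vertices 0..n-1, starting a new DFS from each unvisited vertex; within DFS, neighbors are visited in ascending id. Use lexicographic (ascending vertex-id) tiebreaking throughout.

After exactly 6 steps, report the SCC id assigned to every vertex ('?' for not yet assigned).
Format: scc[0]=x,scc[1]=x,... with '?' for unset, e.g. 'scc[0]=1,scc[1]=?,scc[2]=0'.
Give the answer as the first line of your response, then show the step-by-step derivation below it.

scc[0]=2,scc[1]=3,scc[2]=1,scc[3]=4,scc[4]=?,scc[5]=?,scc[6]=3,scc[7]=0

step 1: low=(low[0]=0,low[1]=?,low[2]=1,low[3]=?,low[4]=?,low[5]=?,low[6]=?,low[7]=2); scc=(scc[0]=?,scc[1]=?,scc[2]=?,scc[3]=?,scc[4]=?,scc[5]=?,scc[6]=?,scc[7]=0)
step 2: low=(low[0]=0,low[1]=?,low[2]=1,low[3]=?,low[4]=?,low[5]=?,low[6]=?,low[7]=2); scc=(scc[0]=?,scc[1]=?,scc[2]=1,scc[3]=?,scc[4]=?,scc[5]=?,scc[6]=?,scc[7]=0)
step 3: low=(low[0]=0,low[1]=?,low[2]=1,low[3]=?,low[4]=?,low[5]=?,low[6]=?,low[7]=2); scc=(scc[0]=2,scc[1]=?,scc[2]=1,scc[3]=?,scc[4]=?,scc[5]=?,scc[6]=?,scc[7]=0)
step 4: low=(low[0]=0,low[1]=3,low[2]=1,low[3]=?,low[4]=?,low[5]=?,low[6]=3,low[7]=2); scc=(scc[0]=2,scc[1]=?,scc[2]=1,scc[3]=?,scc[4]=?,scc[5]=?,scc[6]=?,scc[7]=0)
step 5: low=(low[0]=0,low[1]=3,low[2]=1,low[3]=?,low[4]=?,low[5]=?,low[6]=3,low[7]=2); scc=(scc[0]=2,scc[1]=3,scc[2]=1,scc[3]=?,scc[4]=?,scc[5]=?,scc[6]=3,scc[7]=0)
step 6: low=(low[0]=0,low[1]=3,low[2]=1,low[3]=5,low[4]=?,low[5]=?,low[6]=3,low[7]=2); scc=(scc[0]=2,scc[1]=3,scc[2]=1,scc[3]=4,scc[4]=?,scc[5]=?,scc[6]=3,scc[7]=0)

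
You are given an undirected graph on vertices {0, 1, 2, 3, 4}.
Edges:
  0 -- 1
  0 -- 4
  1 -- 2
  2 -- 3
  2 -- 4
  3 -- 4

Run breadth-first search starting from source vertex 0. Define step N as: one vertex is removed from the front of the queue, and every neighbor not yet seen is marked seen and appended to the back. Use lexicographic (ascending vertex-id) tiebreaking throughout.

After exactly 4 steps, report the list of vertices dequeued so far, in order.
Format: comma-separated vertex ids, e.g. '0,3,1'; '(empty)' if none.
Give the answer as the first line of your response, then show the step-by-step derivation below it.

0,1,4,2

step 1: dequeue 0; queue=[1,4]; order=0
step 2: dequeue 1; queue=[4,2]; order=0,1
step 3: dequeue 4; queue=[2,3]; order=0,1,4
step 4: dequeue 2; queue=[3]; order=0,1,4,2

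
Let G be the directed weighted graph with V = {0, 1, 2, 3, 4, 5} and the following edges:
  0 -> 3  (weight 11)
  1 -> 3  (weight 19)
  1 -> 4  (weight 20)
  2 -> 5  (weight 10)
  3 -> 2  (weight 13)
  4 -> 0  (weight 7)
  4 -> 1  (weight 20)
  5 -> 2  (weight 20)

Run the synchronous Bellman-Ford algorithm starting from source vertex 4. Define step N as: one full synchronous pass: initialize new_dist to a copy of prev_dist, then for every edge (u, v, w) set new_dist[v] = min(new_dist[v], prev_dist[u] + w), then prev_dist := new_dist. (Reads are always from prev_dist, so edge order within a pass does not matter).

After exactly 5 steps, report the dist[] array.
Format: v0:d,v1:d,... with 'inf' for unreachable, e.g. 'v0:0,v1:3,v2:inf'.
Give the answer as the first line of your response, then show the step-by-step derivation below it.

v0:7,v1:20,v2:31,v3:18,v4:0,v5:41

step 1: dist = v0:7,v1:20,v2:inf,v3:inf,v4:0,v5:inf
step 2: dist = v0:7,v1:20,v2:inf,v3:18,v4:0,v5:inf
step 3: dist = v0:7,v1:20,v2:31,v3:18,v4:0,v5:inf
step 4: dist = v0:7,v1:20,v2:31,v3:18,v4:0,v5:41
step 5: dist = v0:7,v1:20,v2:31,v3:18,v4:0,v5:41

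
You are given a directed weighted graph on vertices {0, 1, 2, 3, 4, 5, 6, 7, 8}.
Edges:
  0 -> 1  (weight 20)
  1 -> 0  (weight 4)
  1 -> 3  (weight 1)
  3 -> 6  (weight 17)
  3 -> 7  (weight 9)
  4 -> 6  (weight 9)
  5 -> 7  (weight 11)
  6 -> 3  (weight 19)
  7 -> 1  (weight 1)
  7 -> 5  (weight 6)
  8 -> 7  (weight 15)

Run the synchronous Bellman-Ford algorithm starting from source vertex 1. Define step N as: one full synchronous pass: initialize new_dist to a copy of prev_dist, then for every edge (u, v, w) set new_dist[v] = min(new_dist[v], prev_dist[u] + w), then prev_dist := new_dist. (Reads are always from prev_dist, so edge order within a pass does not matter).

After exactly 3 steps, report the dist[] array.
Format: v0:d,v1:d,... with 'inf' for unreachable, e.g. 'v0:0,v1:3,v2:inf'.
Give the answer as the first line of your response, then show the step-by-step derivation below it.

v0:4,v1:0,v2:inf,v3:1,v4:inf,v5:16,v6:18,v7:10,v8:inf

step 1: dist = v0:4,v1:0,v2:inf,v3:1,v4:inf,v5:inf,v6:inf,v7:inf,v8:inf
step 2: dist = v0:4,v1:0,v2:inf,v3:1,v4:inf,v5:inf,v6:18,v7:10,v8:inf
step 3: dist = v0:4,v1:0,v2:inf,v3:1,v4:inf,v5:16,v6:18,v7:10,v8:inf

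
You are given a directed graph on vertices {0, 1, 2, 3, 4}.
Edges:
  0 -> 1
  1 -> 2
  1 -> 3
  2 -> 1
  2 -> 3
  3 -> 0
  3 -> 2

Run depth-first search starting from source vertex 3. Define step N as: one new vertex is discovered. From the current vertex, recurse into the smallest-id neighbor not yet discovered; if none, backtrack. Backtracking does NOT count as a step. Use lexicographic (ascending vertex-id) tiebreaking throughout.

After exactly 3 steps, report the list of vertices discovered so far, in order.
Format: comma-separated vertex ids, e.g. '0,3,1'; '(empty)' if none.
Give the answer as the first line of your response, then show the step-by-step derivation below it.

3,0,1

step 1: discover 3; path=3; order=3
step 2: discover 0; path=3>0; order=3,0
step 3: discover 1; path=3>0>1; order=3,0,1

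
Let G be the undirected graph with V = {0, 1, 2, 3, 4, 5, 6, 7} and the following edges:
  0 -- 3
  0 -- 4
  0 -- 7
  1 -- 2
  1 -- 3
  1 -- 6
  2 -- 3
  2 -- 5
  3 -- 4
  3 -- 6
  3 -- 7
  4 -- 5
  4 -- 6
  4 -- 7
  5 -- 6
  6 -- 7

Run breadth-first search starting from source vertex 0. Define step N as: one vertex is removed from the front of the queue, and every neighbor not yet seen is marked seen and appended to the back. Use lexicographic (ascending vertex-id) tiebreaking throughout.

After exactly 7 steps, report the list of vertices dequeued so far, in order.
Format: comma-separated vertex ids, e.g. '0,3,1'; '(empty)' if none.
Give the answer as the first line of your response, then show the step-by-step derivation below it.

0,3,4,7,1,2,6

step 1: dequeue 0; queue=[3,4,7]; order=0
step 2: dequeue 3; queue=[4,7,1,2,6]; order=0,3
step 3: dequeue 4; queue=[7,1,2,6,5]; order=0,3,4
step 4: dequeue 7; queue=[1,2,6,5]; order=0,3,4,7
step 5: dequeue 1; queue=[2,6,5]; order=0,3,4,7,1
step 6: dequeue 2; queue=[6,5]; order=0,3,4,7,1,2
step 7: dequeue 6; queue=[5]; order=0,3,4,7,1,2,6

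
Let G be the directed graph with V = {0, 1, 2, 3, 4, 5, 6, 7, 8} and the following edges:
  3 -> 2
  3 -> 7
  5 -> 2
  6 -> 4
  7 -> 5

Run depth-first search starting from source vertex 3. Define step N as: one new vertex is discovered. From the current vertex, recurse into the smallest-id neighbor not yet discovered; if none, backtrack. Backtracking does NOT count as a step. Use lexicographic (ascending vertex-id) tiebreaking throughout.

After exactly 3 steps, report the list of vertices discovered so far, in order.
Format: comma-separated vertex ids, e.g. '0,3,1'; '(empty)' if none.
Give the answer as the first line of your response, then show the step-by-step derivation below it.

3,2,7

step 1: discover 3; path=3; order=3
step 2: discover 2; path=3>2; order=3,2
step 3: discover 7; path=3>7; order=3,2,7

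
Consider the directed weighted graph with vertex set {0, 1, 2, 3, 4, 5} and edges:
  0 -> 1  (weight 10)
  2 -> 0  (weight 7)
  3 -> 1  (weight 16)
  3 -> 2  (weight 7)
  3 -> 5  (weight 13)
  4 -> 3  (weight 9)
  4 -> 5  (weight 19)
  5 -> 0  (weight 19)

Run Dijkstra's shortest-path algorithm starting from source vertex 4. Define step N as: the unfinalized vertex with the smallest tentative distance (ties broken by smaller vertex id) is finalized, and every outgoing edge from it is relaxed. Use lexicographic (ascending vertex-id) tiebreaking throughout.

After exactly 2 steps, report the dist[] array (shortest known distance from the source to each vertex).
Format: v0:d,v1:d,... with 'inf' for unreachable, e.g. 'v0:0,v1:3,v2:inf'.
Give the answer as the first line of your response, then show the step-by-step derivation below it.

v0:inf,v1:25,v2:16,v3:9,v4:0,v5:19

step 1: dist = v0:inf,v1:inf,v2:inf,v3:9,v4:0,v5:19
step 2: dist = v0:inf,v1:25,v2:16,v3:9,v4:0,v5:19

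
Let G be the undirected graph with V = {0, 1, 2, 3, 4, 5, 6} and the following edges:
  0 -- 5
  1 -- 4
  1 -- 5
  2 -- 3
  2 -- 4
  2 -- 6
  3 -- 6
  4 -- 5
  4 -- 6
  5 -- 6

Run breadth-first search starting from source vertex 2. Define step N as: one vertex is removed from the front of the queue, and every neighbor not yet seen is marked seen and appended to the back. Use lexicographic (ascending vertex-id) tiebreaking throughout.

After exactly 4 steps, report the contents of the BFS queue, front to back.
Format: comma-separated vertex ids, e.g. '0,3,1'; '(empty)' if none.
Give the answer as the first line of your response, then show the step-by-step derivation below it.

1,5

step 1: dequeue 2; queue=[3,4,6]; order=2
step 2: dequeue 3; queue=[4,6]; order=2,3
step 3: dequeue 4; queue=[6,1,5]; order=2,3,4
step 4: dequeue 6; queue=[1,5]; order=2,3,4,6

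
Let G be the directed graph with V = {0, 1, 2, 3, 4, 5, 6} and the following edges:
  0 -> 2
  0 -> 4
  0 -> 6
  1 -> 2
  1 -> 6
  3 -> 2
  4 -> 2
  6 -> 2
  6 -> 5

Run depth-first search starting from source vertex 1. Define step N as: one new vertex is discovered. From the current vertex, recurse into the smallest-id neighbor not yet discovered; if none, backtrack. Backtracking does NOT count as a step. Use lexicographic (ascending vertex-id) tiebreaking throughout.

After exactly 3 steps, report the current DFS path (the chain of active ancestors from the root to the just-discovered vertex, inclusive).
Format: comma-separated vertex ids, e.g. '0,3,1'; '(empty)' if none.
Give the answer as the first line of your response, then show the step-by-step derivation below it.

1,6

step 1: discover 1; path=1; order=1
step 2: discover 2; path=1>2; order=1,2
step 3: discover 6; path=1>6; order=1,2,6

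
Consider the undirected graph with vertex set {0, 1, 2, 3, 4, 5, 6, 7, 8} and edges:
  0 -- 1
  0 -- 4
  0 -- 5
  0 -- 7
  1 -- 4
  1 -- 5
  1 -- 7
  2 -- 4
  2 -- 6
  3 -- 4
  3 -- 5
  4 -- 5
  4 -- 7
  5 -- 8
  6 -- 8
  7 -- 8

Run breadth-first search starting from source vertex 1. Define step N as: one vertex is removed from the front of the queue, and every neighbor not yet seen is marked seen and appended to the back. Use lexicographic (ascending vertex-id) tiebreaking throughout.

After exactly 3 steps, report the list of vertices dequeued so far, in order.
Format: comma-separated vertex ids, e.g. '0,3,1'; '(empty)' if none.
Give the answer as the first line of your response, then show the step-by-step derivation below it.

1,0,4

step 1: dequeue 1; queue=[0,4,5,7]; order=1
step 2: dequeue 0; queue=[4,5,7]; order=1,0
step 3: dequeue 4; queue=[5,7,2,3]; order=1,0,4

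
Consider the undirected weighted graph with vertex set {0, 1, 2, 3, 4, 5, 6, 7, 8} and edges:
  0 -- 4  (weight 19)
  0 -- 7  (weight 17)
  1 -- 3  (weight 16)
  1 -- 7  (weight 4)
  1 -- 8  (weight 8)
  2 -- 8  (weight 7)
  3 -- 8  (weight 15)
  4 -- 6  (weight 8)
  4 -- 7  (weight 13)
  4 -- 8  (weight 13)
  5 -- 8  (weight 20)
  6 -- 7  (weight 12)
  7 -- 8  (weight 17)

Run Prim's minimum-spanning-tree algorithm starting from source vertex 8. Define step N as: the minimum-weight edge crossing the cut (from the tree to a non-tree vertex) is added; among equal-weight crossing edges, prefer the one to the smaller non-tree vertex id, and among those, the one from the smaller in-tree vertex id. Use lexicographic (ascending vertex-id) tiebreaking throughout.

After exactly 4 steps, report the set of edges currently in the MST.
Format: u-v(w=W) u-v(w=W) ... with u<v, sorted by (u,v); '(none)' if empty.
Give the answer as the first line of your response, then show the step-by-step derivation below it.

1-7(w=4) 1-8(w=8) 2-8(w=7) 6-7(w=12)

step 1: add edge 2-8 (w=7); MST = {2-8(w=7)}
step 2: add edge 1-8 (w=8); MST = {1-8(w=8) 2-8(w=7)}
step 3: add edge 1-7 (w=4); MST = {1-7(w=4) 1-8(w=8) 2-8(w=7)}
step 4: add edge 6-7 (w=12); MST = {1-7(w=4) 1-8(w=8) 2-8(w=7) 6-7(w=12)}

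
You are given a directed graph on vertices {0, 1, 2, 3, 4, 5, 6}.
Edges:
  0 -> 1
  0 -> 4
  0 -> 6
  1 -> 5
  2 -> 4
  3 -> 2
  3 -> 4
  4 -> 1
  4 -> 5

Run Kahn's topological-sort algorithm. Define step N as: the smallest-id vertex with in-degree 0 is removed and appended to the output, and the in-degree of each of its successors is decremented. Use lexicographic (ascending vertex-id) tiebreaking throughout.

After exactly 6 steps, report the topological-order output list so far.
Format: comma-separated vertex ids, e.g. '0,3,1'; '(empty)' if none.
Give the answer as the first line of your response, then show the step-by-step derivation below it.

0,3,2,4,1,5

step 1: output 0; order=[0]; indeg=(0,1,1,0,2,2,0)
step 2: output 3; order=[0,3]; indeg=(0,1,0,0,1,2,0)
step 3: output 2; order=[0,3,2]; indeg=(0,1,0,0,0,2,0)
step 4: output 4; order=[0,3,2,4]; indeg=(0,0,0,0,0,1,0)
step 5: output 1; order=[0,3,2,4,1]; indeg=(0,0,0,0,0,0,0)
step 6: output 5; order=[0,3,2,4,1,5]; indeg=(0,0,0,0,0,0,0)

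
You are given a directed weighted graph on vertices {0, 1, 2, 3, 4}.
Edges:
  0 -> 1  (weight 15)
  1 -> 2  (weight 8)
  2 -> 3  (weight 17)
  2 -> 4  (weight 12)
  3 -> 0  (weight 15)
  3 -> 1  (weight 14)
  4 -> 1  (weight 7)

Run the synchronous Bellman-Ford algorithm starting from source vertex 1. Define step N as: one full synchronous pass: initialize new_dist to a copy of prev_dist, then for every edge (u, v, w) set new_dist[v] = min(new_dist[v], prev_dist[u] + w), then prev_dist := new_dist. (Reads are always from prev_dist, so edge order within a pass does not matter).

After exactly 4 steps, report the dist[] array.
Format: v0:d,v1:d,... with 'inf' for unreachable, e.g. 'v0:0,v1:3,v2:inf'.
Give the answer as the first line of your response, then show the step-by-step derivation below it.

v0:40,v1:0,v2:8,v3:25,v4:20

step 1: dist = v0:inf,v1:0,v2:8,v3:inf,v4:inf
step 2: dist = v0:inf,v1:0,v2:8,v3:25,v4:20
step 3: dist = v0:40,v1:0,v2:8,v3:25,v4:20
step 4: dist = v0:40,v1:0,v2:8,v3:25,v4:20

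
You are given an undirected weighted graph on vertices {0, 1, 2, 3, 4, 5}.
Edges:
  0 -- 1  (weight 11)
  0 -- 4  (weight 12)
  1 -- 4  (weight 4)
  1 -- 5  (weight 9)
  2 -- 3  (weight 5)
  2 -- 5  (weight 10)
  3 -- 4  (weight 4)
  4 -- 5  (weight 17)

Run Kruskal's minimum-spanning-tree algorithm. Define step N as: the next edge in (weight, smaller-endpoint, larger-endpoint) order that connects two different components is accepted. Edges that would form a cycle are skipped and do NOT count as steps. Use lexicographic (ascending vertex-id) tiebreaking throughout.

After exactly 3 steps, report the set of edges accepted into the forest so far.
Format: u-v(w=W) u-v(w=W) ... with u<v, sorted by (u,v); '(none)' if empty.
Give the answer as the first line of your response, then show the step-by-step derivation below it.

1-4(w=4) 2-3(w=5) 3-4(w=4)

step 1: add edge 1-4 (w=4); MST = {1-4(w=4)}
step 2: add edge 3-4 (w=4); MST = {1-4(w=4) 3-4(w=4)}
step 3: add edge 2-3 (w=5); MST = {1-4(w=4) 2-3(w=5) 3-4(w=4)}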